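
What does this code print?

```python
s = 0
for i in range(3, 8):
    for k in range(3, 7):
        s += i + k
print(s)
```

190

i=3,k=3: s = 0+6 = 6
i=3,k=4: s = 6+7 = 13
i=3,k=5: s = 13+8 = 21
i=3,k=6: s = 21+9 = 30
i=4,k=3: s = 30+7 = 37
i=4,k=4: s = 37+8 = 45
i=4,k=5: s = 45+9 = 54
i=4,k=6: s = 54+10 = 64
i=5,k=3: s = 64+8 = 72
i=5,k=4: s = 72+9 = 81
i=5,k=5: s = 81+10 = 91
i=5,k=6: s = 91+11 = 102
i=6,k=3: s = 102+9 = 111
i=6,k=4: s = 111+10 = 121
i=6,k=5: s = 121+11 = 132
i=6,k=6: s = 132+12 = 144
i=7,k=3: s = 144+10 = 154
i=7,k=4: s = 154+11 = 165
i=7,k=5: s = 165+12 = 177
i=7,k=6: s = 177+13 = 190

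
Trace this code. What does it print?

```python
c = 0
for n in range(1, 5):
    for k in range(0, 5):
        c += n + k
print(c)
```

90

n=1,k=0: c = 0+1 = 1
n=1,k=1: c = 1+2 = 3
n=1,k=2: c = 3+3 = 6
n=1,k=3: c = 6+4 = 10
n=1,k=4: c = 10+5 = 15
n=2,k=0: c = 15+2 = 17
n=2,k=1: c = 17+3 = 20
n=2,k=2: c = 20+4 = 24
n=2,k=3: c = 24+5 = 29
n=2,k=4: c = 29+6 = 35
n=3,k=0: c = 35+3 = 38
n=3,k=1: c = 38+4 = 42
n=3,k=2: c = 42+5 = 47
n=3,k=3: c = 47+6 = 53
n=3,k=4: c = 53+7 = 60
n=4,k=0: c = 60+4 = 64
n=4,k=1: c = 64+5 = 69
n=4,k=2: c = 69+6 = 75
n=4,k=3: c = 75+7 = 82
n=4,k=4: c = 82+8 = 90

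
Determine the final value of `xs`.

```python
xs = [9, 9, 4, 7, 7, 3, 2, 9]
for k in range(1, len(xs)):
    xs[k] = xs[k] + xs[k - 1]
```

k=1: xs[1] = 9+9 = 18 → [9, 18, 4, 7, 7, 3, 2, 9]
k=2: xs[2] = 4+18 = 22 → [9, 18, 22, 7, 7, 3, 2, 9]
k=3: xs[3] = 7+22 = 29 → [9, 18, 22, 29, 7, 3, 2, 9]
k=4: xs[4] = 7+29 = 36 → [9, 18, 22, 29, 36, 3, 2, 9]
k=5: xs[5] = 3+36 = 39 → [9, 18, 22, 29, 36, 39, 2, 9]
k=6: xs[6] = 2+39 = 41 → [9, 18, 22, 29, 36, 39, 41, 9]
k=7: xs[7] = 9+41 = 50 → [9, 18, 22, 29, 36, 39, 41, 50]

[9, 18, 22, 29, 36, 39, 41, 50]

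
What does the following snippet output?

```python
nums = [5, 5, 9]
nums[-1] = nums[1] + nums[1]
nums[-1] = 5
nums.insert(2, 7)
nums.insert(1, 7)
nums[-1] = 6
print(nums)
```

nums[-1] = nums[1]+nums[1] = 5+5 = 10 → [5, 5, 10]
nums[-1] = 5 → [5, 5, 5]
insert 7 at 2 → [5, 5, 7, 5]
insert 7 at 1 → [5, 7, 5, 7, 5]
nums[-1] = 6 → [5, 7, 5, 7, 6]

[5, 7, 5, 7, 6]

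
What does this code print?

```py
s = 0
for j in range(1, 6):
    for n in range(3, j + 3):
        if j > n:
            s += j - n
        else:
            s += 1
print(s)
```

16

j=1,n=3: not 1>3, s = 0+1 = 1
j=2,n=3: not 2>3, s = 1+1 = 2
j=2,n=4: not 2>4, s = 2+1 = 3
j=3,n=3: not 3>3, s = 3+1 = 4
j=3,n=4: not 3>4, s = 4+1 = 5
j=3,n=5: not 3>5, s = 5+1 = 6
j=4,n=3: 4>3, s = 6+1 = 7
j=4,n=4: not 4>4, s = 7+1 = 8
j=4,n=5: not 4>5, s = 8+1 = 9
j=4,n=6: not 4>6, s = 9+1 = 10
j=5,n=3: 5>3, s = 10+2 = 12
j=5,n=4: 5>4, s = 12+1 = 13
j=5,n=5: not 5>5, s = 13+1 = 14
j=5,n=6: not 5>6, s = 14+1 = 15
j=5,n=7: not 5>7, s = 15+1 = 16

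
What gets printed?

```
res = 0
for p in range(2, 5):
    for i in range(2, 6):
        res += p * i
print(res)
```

p=2,i=2: res = 0+4 = 4
p=2,i=3: res = 4+6 = 10
p=2,i=4: res = 10+8 = 18
p=2,i=5: res = 18+10 = 28
p=3,i=2: res = 28+6 = 34
p=3,i=3: res = 34+9 = 43
p=3,i=4: res = 43+12 = 55
p=3,i=5: res = 55+15 = 70
p=4,i=2: res = 70+8 = 78
p=4,i=3: res = 78+12 = 90
p=4,i=4: res = 90+16 = 106
p=4,i=5: res = 106+20 = 126

126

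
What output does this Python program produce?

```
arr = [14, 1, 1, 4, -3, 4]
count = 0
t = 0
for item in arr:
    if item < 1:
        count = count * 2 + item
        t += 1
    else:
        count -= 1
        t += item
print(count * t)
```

item=14: not <1, count = 0-1 = -1; t=14
item=1: not <1, count = (-1)-1 = -2; t=15
item=1: not <1, count = (-2)-1 = -3; t=16
item=4: not <1, count = (-3)-1 = -4; t=20
item=-3: <1, count = (-4)*2+(-3) = -11; t=21
item=4: not <1, count = (-11)-1 = -12; t=25
count*t = (-12)*25 = -300

-300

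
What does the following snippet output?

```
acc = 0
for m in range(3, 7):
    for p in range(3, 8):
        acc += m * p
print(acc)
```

450

m=3,p=3: acc = 0+9 = 9
m=3,p=4: acc = 9+12 = 21
m=3,p=5: acc = 21+15 = 36
m=3,p=6: acc = 36+18 = 54
m=3,p=7: acc = 54+21 = 75
m=4,p=3: acc = 75+12 = 87
m=4,p=4: acc = 87+16 = 103
m=4,p=5: acc = 103+20 = 123
m=4,p=6: acc = 123+24 = 147
m=4,p=7: acc = 147+28 = 175
m=5,p=3: acc = 175+15 = 190
m=5,p=4: acc = 190+20 = 210
m=5,p=5: acc = 210+25 = 235
m=5,p=6: acc = 235+30 = 265
m=5,p=7: acc = 265+35 = 300
m=6,p=3: acc = 300+18 = 318
m=6,p=4: acc = 318+24 = 342
m=6,p=5: acc = 342+30 = 372
m=6,p=6: acc = 372+36 = 408
m=6,p=7: acc = 408+42 = 450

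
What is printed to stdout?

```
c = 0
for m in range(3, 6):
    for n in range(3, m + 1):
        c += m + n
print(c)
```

m=3,n=3: c = 0+6 = 6
m=4,n=3: c = 6+7 = 13
m=4,n=4: c = 13+8 = 21
m=5,n=3: c = 21+8 = 29
m=5,n=4: c = 29+9 = 38
m=5,n=5: c = 38+10 = 48

48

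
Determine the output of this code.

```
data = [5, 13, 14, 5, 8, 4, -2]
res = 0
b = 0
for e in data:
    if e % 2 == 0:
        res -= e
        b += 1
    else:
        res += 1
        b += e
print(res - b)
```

e=5: not even, res = 0+1 = 1; b=5
e=13: not even, res = 1+1 = 2; b=18
e=14: even, res = 2-14 = -12; b=19
e=5: not even, res = (-12)+1 = -11; b=24
e=8: even, res = (-11)-8 = -19; b=25
e=4: even, res = (-19)-4 = -23; b=26
e=-2: even, res = (-23)-(-2) = -21; b=27
res-b = (-21)-27 = -48

-48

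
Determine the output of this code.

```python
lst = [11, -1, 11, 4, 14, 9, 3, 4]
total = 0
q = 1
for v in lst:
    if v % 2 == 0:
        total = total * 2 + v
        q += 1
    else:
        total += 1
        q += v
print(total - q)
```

39

v=11: not even, total = 0+1 = 1; q=12
v=-1: not even, total = 1+1 = 2; q=11
v=11: not even, total = 2+1 = 3; q=22
v=4: even, total = 3*2+4 = 10; q=23
v=14: even, total = 10*2+14 = 34; q=24
v=9: not even, total = 34+1 = 35; q=33
v=3: not even, total = 35+1 = 36; q=36
v=4: even, total = 36*2+4 = 76; q=37
total-q = 76-37 = 39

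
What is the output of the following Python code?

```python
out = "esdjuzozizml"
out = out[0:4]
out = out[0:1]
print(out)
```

slice [0:4] → 'esdj'
slice [0:1] → 'e'

e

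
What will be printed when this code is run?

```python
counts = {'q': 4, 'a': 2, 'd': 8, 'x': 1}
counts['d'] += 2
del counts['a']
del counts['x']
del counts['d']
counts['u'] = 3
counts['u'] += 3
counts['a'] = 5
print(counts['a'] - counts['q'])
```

1

counts['d'] = 8+2 = 10 → {'q': 4, 'a': 2, 'd': 10, 'x': 1}
del 'a' → {'q': 4, 'd': 10, 'x': 1}
del 'x' → {'q': 4, 'd': 10}
del 'd' → {'q': 4}
counts['u'] = 3 → {'q': 4, 'u': 3}
counts['u'] = 3+3 = 6 → {'q': 4, 'u': 6}
counts['a'] = 5 → {'q': 4, 'u': 6, 'a': 5}
counts['a']-counts['q'] = 5-4 = 1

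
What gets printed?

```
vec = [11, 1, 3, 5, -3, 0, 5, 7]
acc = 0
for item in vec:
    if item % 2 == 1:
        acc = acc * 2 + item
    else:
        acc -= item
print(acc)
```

829

item=11: odd, acc = 0*2+11 = 11
item=1: odd, acc = 11*2+1 = 23
item=3: odd, acc = 23*2+3 = 49
item=5: odd, acc = 49*2+5 = 103
item=-3: odd, acc = 103*2+(-3) = 203
item=0: not odd, acc = 203-0 = 203
item=5: odd, acc = 203*2+5 = 411
item=7: odd, acc = 411*2+7 = 829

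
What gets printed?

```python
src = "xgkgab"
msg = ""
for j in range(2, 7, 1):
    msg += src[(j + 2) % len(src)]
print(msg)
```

abxgk

j=2: add src[4]='a' → 'a'
j=3: add src[5]='b' → 'ab'
j=4: add src[0]='x' → 'abx'
j=5: add src[1]='g' → 'abxg'
j=6: add src[2]='k' → 'abxgk'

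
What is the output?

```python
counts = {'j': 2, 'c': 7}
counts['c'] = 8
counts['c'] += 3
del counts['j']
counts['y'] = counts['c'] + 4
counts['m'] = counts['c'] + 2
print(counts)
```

{'c': 11, 'y': 15, 'm': 13}

counts['c'] = 8 → {'j': 2, 'c': 8}
counts['c'] = 8+3 = 11 → {'j': 2, 'c': 11}
del 'j' → {'c': 11}
counts['y'] = counts['c']+4 = 15 → {'c': 11, 'y': 15}
counts['m'] = counts['c']+2 = 13 → {'c': 11, 'y': 15, 'm': 13}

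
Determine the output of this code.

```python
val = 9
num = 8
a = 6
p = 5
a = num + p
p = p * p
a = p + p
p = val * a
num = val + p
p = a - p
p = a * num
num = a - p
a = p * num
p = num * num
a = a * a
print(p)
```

a = 8+5 = 13
p = 5*5 = 25
a = 25+25 = 50
p = 9*50 = 450
num = 9+450 = 459
p = 50-450 = -400
p = 50*459 = 22950
num = 50-22950 = -22900
a = 22950*(-22900) = -525555000
p = (-22900)*(-22900) = 524410000
a = (-525555000)*(-525555000) = 276208058025000000

524410000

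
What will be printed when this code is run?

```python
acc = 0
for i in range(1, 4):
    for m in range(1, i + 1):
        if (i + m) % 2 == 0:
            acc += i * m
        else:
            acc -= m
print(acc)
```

i=1,m=1: even sum, acc = 0+1 = 1
i=2,m=1: odd sum, acc = 1-1 = 0
i=2,m=2: even sum, acc = 0+4 = 4
i=3,m=1: even sum, acc = 4+3 = 7
i=3,m=2: odd sum, acc = 7-2 = 5
i=3,m=3: even sum, acc = 5+9 = 14

14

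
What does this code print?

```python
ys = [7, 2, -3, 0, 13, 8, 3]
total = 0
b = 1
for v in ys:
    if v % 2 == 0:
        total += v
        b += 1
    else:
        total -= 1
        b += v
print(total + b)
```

30

v=7: not even, total = 0-1 = -1; b=8
v=2: even, total = (-1)+2 = 1; b=9
v=-3: not even, total = 1-1 = 0; b=6
v=0: even, total = 0+0 = 0; b=7
v=13: not even, total = 0-1 = -1; b=20
v=8: even, total = (-1)+8 = 7; b=21
v=3: not even, total = 7-1 = 6; b=24
total+b = 6+24 = 30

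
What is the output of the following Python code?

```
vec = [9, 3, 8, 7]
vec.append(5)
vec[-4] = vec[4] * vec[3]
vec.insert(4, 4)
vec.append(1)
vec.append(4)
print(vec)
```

[9, 35, 8, 7, 4, 5, 1, 4]

append 5 → [9, 3, 8, 7, 5]
vec[-4] = vec[4]*vec[3] = 5*7 = 35 → [9, 35, 8, 7, 5]
insert 4 at 4 → [9, 35, 8, 7, 4, 5]
append 1 → [9, 35, 8, 7, 4, 5, 1]
append 4 → [9, 35, 8, 7, 4, 5, 1, 4]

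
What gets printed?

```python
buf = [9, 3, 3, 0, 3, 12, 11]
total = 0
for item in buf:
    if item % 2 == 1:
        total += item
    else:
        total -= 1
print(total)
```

item=9: odd, total = 0+9 = 9
item=3: odd, total = 9+3 = 12
item=3: odd, total = 12+3 = 15
item=0: not odd, total = 15-1 = 14
item=3: odd, total = 14+3 = 17
item=12: not odd, total = 17-1 = 16
item=11: odd, total = 16+11 = 27

27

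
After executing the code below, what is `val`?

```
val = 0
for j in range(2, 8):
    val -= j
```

-27

j=2: val = 0-2 = -2
j=3: val = (-2)-3 = -5
j=4: val = (-5)-4 = -9
j=5: val = (-9)-5 = -14
j=6: val = (-14)-6 = -20
j=7: val = (-20)-7 = -27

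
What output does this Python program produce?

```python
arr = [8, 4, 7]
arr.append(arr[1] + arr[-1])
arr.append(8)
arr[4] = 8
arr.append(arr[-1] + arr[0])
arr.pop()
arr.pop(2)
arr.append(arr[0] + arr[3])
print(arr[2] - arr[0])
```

3

append arr[1]+arr[-1] = 4+7 = 11 → [8, 4, 7, 11]
append 8 → [8, 4, 7, 11, 8]
arr[4] = 8 → [8, 4, 7, 11, 8]
append arr[-1]+arr[0] = 8+8 = 16 → [8, 4, 7, 11, 8, 16]
pop() removes 16 → [8, 4, 7, 11, 8]
pop(2) removes 7 → [8, 4, 11, 8]
append arr[0]+arr[3] = 8+8 = 16 → [8, 4, 11, 8, 16]
arr[2]-arr[0] = 11-8 = 3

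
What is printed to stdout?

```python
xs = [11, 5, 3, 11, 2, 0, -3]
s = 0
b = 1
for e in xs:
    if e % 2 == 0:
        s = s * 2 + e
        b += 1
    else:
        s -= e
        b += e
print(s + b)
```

-83

e=11: not even, s = 0-11 = -11; b=12
e=5: not even, s = (-11)-5 = -16; b=17
e=3: not even, s = (-16)-3 = -19; b=20
e=11: not even, s = (-19)-11 = -30; b=31
e=2: even, s = (-30)*2+2 = -58; b=32
e=0: even, s = (-58)*2+0 = -116; b=33
e=-3: not even, s = (-116)-(-3) = -113; b=30
s+b = (-113)+30 = -83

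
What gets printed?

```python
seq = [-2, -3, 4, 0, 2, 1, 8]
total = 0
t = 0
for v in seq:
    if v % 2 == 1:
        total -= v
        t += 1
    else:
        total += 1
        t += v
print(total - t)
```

-7

v=-2: not odd, total = 0+1 = 1; t=-2
v=-3: odd, total = 1-(-3) = 4; t=-1
v=4: not odd, total = 4+1 = 5; t=3
v=0: not odd, total = 5+1 = 6; t=3
v=2: not odd, total = 6+1 = 7; t=5
v=1: odd, total = 7-1 = 6; t=6
v=8: not odd, total = 6+1 = 7; t=14
total-t = 7-14 = -7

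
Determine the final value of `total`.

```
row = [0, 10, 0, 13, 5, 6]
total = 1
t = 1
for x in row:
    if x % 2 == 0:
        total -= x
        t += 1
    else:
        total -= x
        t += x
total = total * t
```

x=0: even, total = 1-0 = 1; t=2
x=10: even, total = 1-10 = -9; t=3
x=0: even, total = (-9)-0 = -9; t=4
x=13: not even, total = (-9)-13 = -22; t=17
x=5: not even, total = (-22)-5 = -27; t=22
x=6: even, total = (-27)-6 = -33; t=23
total*t = (-33)*23 = -759

-759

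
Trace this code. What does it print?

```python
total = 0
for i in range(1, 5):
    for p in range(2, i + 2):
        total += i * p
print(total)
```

95

i=1,p=2: total = 0+2 = 2
i=2,p=2: total = 2+4 = 6
i=2,p=3: total = 6+6 = 12
i=3,p=2: total = 12+6 = 18
i=3,p=3: total = 18+9 = 27
i=3,p=4: total = 27+12 = 39
i=4,p=2: total = 39+8 = 47
i=4,p=3: total = 47+12 = 59
i=4,p=4: total = 59+16 = 75
i=4,p=5: total = 75+20 = 95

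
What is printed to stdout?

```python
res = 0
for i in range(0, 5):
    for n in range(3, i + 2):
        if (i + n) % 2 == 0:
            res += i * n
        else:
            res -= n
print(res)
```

10

i=2,n=3: odd sum, res = 0-3 = -3
i=3,n=3: even sum, res = (-3)+9 = 6
i=3,n=4: odd sum, res = 6-4 = 2
i=4,n=3: odd sum, res = 2-3 = -1
i=4,n=4: even sum, res = (-1)+16 = 15
i=4,n=5: odd sum, res = 15-5 = 10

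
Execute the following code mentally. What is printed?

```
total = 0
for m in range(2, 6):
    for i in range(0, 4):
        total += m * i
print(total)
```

84

m=2,i=0: total = 0+0 = 0
m=2,i=1: total = 0+2 = 2
m=2,i=2: total = 2+4 = 6
m=2,i=3: total = 6+6 = 12
m=3,i=0: total = 12+0 = 12
m=3,i=1: total = 12+3 = 15
m=3,i=2: total = 15+6 = 21
m=3,i=3: total = 21+9 = 30
m=4,i=0: total = 30+0 = 30
m=4,i=1: total = 30+4 = 34
m=4,i=2: total = 34+8 = 42
m=4,i=3: total = 42+12 = 54
m=5,i=0: total = 54+0 = 54
m=5,i=1: total = 54+5 = 59
m=5,i=2: total = 59+10 = 69
m=5,i=3: total = 69+15 = 84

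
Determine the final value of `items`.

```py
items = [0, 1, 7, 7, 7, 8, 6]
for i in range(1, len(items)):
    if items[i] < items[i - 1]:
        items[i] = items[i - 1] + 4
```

i=1: 1>=0, unchanged → [0, 1, 7, 7, 7, 8, 6]
i=2: 7>=1, unchanged → [0, 1, 7, 7, 7, 8, 6]
i=3: 7>=7, unchanged → [0, 1, 7, 7, 7, 8, 6]
i=4: 7>=7, unchanged → [0, 1, 7, 7, 7, 8, 6]
i=5: 8>=7, unchanged → [0, 1, 7, 7, 7, 8, 6]
i=6: 6<8, items[6] = 8+4 = 12 → [0, 1, 7, 7, 7, 8, 12]

[0, 1, 7, 7, 7, 8, 12]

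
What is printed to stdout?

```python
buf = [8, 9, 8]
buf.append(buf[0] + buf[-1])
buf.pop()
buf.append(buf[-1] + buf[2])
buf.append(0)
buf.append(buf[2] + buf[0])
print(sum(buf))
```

57

append buf[0]+buf[-1] = 8+8 = 16 → [8, 9, 8, 16]
pop() removes 16 → [8, 9, 8]
append buf[-1]+buf[2] = 8+8 = 16 → [8, 9, 8, 16]
append 0 → [8, 9, 8, 16, 0]
append buf[2]+buf[0] = 8+8 = 16 → [8, 9, 8, 16, 0, 16]
sum = 57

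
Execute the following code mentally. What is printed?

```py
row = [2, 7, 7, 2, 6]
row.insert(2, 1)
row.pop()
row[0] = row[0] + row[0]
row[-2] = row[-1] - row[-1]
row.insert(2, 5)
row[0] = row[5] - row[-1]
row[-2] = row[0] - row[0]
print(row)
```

insert 1 at 2 → [2, 7, 1, 7, 2, 6]
pop() removes 6 → [2, 7, 1, 7, 2]
row[0] = row[0]+row[0] = 2+2 = 4 → [4, 7, 1, 7, 2]
row[-2] = row[-1]-row[-1] = 2-2 = 0 → [4, 7, 1, 0, 2]
insert 5 at 2 → [4, 7, 5, 1, 0, 2]
row[0] = row[5]-row[-1] = 2-2 = 0 → [0, 7, 5, 1, 0, 2]
row[-2] = row[0]-row[0] = 0-0 = 0 → [0, 7, 5, 1, 0, 2]

[0, 7, 5, 1, 0, 2]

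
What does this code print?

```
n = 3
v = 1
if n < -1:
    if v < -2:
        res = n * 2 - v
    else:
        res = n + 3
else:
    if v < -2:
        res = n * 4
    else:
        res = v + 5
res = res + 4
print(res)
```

n=3, v=1
n < -1 is False; v < -2 is False
→ res = v + 5 = 6
res = 6+4 = 10

10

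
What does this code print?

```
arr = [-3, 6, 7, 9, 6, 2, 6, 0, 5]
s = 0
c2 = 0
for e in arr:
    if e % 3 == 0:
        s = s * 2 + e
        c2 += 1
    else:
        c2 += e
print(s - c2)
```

88

e=-3: %3==0, s = 0*2+(-3) = -3; c2=1
e=6: %3==0, s = (-3)*2+6 = 0; c2=2
e=7: not %3==0; c2=9
e=9: %3==0, s = 0*2+9 = 9; c2=10
e=6: %3==0, s = 9*2+6 = 24; c2=11
e=2: not %3==0; c2=13
e=6: %3==0, s = 24*2+6 = 54; c2=14
e=0: %3==0, s = 54*2+0 = 108; c2=15
e=5: not %3==0; c2=20
s-c2 = 108-20 = 88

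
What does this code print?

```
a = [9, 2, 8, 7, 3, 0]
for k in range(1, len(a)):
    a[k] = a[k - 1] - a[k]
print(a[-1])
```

-11

k=1: a[1] = 9-2 = 7 → [9, 7, 8, 7, 3, 0]
k=2: a[2] = 7-8 = -1 → [9, 7, -1, 7, 3, 0]
k=3: a[3] = (-1)-7 = -8 → [9, 7, -1, -8, 3, 0]
k=4: a[4] = (-8)-3 = -11 → [9, 7, -1, -8, -11, 0]
k=5: a[5] = (-11)-0 = -11 → [9, 7, -1, -8, -11, -11]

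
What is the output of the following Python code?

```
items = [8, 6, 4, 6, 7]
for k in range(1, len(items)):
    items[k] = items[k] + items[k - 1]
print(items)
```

[8, 14, 18, 24, 31]

k=1: items[1] = 6+8 = 14 → [8, 14, 4, 6, 7]
k=2: items[2] = 4+14 = 18 → [8, 14, 18, 6, 7]
k=3: items[3] = 6+18 = 24 → [8, 14, 18, 24, 7]
k=4: items[4] = 7+24 = 31 → [8, 14, 18, 24, 31]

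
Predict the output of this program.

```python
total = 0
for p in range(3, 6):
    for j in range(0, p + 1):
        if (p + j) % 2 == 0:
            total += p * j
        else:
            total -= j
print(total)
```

p=3,j=0: odd sum, total = 0-0 = 0
p=3,j=1: even sum, total = 0+3 = 3
p=3,j=2: odd sum, total = 3-2 = 1
p=3,j=3: even sum, total = 1+9 = 10
p=4,j=0: even sum, total = 10+0 = 10
p=4,j=1: odd sum, total = 10-1 = 9
p=4,j=2: even sum, total = 9+8 = 17
p=4,j=3: odd sum, total = 17-3 = 14
p=4,j=4: even sum, total = 14+16 = 30
p=5,j=0: odd sum, total = 30-0 = 30
p=5,j=1: even sum, total = 30+5 = 35
p=5,j=2: odd sum, total = 35-2 = 33
p=5,j=3: even sum, total = 33+15 = 48
p=5,j=4: odd sum, total = 48-4 = 44
p=5,j=5: even sum, total = 44+25 = 69

69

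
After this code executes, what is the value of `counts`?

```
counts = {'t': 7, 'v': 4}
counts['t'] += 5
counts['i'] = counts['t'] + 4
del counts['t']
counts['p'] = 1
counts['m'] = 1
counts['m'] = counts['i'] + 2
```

{'v': 4, 'i': 16, 'p': 1, 'm': 18}

counts['t'] = 7+5 = 12 → {'t': 12, 'v': 4}
counts['i'] = counts['t']+4 = 16 → {'t': 12, 'v': 4, 'i': 16}
del 't' → {'v': 4, 'i': 16}
counts['p'] = 1 → {'v': 4, 'i': 16, 'p': 1}
counts['m'] = 1 → {'v': 4, 'i': 16, 'p': 1, 'm': 1}
counts['m'] = counts['i']+2 = 18 → {'v': 4, 'i': 16, 'p': 1, 'm': 18}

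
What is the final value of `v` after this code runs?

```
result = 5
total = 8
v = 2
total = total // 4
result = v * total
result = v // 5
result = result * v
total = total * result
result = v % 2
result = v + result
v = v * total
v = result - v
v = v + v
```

total = 8//4 = 2
result = 2*2 = 4
result = 2//5 = 0
result = 0*2 = 0
total = 2*0 = 0
result = 2%2 = 0
result = 2+0 = 2
v = 2*0 = 0
v = 2-0 = 2
v = 2+2 = 4

4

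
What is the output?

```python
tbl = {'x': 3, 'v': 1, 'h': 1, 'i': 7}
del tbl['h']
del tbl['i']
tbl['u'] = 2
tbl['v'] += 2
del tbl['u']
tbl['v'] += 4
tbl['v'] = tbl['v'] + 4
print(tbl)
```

del 'h' → {'x': 3, 'v': 1, 'i': 7}
del 'i' → {'x': 3, 'v': 1}
tbl['u'] = 2 → {'x': 3, 'v': 1, 'u': 2}
tbl['v'] = 1+2 = 3 → {'x': 3, 'v': 3, 'u': 2}
del 'u' → {'x': 3, 'v': 3}
tbl['v'] = 3+4 = 7 → {'x': 3, 'v': 7}
tbl['v'] = tbl['v']+4 = 11 → {'x': 3, 'v': 11}

{'x': 3, 'v': 11}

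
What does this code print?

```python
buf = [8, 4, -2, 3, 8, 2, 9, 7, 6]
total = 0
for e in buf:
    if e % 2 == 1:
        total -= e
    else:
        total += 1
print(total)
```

e=8: not odd, total = 0+1 = 1
e=4: not odd, total = 1+1 = 2
e=-2: not odd, total = 2+1 = 3
e=3: odd, total = 3-3 = 0
e=8: not odd, total = 0+1 = 1
e=2: not odd, total = 1+1 = 2
e=9: odd, total = 2-9 = -7
e=7: odd, total = (-7)-7 = -14
e=6: not odd, total = (-14)+1 = -13

-13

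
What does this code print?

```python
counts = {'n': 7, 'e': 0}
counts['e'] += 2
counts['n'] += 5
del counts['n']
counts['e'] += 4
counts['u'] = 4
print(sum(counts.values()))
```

10

counts['e'] = 0+2 = 2 → {'n': 7, 'e': 2}
counts['n'] = 7+5 = 12 → {'n': 12, 'e': 2}
del 'n' → {'e': 2}
counts['e'] = 2+4 = 6 → {'e': 6}
counts['u'] = 4 → {'e': 6, 'u': 4}
sum of values = 10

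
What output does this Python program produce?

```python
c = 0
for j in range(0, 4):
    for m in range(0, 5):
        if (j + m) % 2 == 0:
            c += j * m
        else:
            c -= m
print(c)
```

j=0,m=0: even sum, c = 0+0 = 0
j=0,m=1: odd sum, c = 0-1 = -1
j=0,m=2: even sum, c = (-1)+0 = -1
j=0,m=3: odd sum, c = (-1)-3 = -4
j=0,m=4: even sum, c = (-4)+0 = -4
j=1,m=0: odd sum, c = (-4)-0 = -4
j=1,m=1: even sum, c = (-4)+1 = -3
j=1,m=2: odd sum, c = (-3)-2 = -5
j=1,m=3: even sum, c = (-5)+3 = -2
j=1,m=4: odd sum, c = (-2)-4 = -6
j=2,m=0: even sum, c = (-6)+0 = -6
j=2,m=1: odd sum, c = (-6)-1 = -7
j=2,m=2: even sum, c = (-7)+4 = -3
j=2,m=3: odd sum, c = (-3)-3 = -6
j=2,m=4: even sum, c = (-6)+8 = 2
j=3,m=0: odd sum, c = 2-0 = 2
j=3,m=1: even sum, c = 2+3 = 5
j=3,m=2: odd sum, c = 5-2 = 3
j=3,m=3: even sum, c = 3+9 = 12
j=3,m=4: odd sum, c = 12-4 = 8

8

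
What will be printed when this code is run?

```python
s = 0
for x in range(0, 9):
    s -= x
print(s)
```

-36

x=0: s = 0-0 = 0
x=1: s = 0-1 = -1
x=2: s = (-1)-2 = -3
x=3: s = (-3)-3 = -6
x=4: s = (-6)-4 = -10
x=5: s = (-10)-5 = -15
x=6: s = (-15)-6 = -21
x=7: s = (-21)-7 = -28
x=8: s = (-28)-8 = -36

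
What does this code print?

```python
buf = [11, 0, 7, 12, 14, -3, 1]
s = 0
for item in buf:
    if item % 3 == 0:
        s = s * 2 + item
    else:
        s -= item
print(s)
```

-124

item=11: not %3==0, s = 0-11 = -11
item=0: %3==0, s = (-11)*2+0 = -22
item=7: not %3==0, s = (-22)-7 = -29
item=12: %3==0, s = (-29)*2+12 = -46
item=14: not %3==0, s = (-46)-14 = -60
item=-3: %3==0, s = (-60)*2+(-3) = -123
item=1: not %3==0, s = (-123)-1 = -124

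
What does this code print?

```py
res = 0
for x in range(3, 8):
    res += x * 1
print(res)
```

25

x=3: res = 0+3*1 = 3
x=4: res = 3+4*1 = 7
x=5: res = 7+5*1 = 12
x=6: res = 12+6*1 = 18
x=7: res = 18+7*1 = 25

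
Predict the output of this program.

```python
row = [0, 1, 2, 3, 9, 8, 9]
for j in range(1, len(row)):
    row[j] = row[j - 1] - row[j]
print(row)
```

j=1: row[1] = 0-1 = -1 → [0, -1, 2, 3, 9, 8, 9]
j=2: row[2] = (-1)-2 = -3 → [0, -1, -3, 3, 9, 8, 9]
j=3: row[3] = (-3)-3 = -6 → [0, -1, -3, -6, 9, 8, 9]
j=4: row[4] = (-6)-9 = -15 → [0, -1, -3, -6, -15, 8, 9]
j=5: row[5] = (-15)-8 = -23 → [0, -1, -3, -6, -15, -23, 9]
j=6: row[6] = (-23)-9 = -32 → [0, -1, -3, -6, -15, -23, -32]

[0, -1, -3, -6, -15, -23, -32]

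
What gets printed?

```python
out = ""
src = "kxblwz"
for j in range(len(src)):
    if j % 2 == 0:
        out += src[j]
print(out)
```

j=0: add 'k' → 'k'
j=1: skip
j=2: add 'b' → 'kb'
j=3: skip
j=4: add 'w' → 'kbw'
j=5: skip

kbw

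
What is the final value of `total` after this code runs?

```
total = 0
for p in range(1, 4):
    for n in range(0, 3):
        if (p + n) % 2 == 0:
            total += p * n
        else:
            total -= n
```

3

p=1,n=0: odd sum, total = 0-0 = 0
p=1,n=1: even sum, total = 0+1 = 1
p=1,n=2: odd sum, total = 1-2 = -1
p=2,n=0: even sum, total = (-1)+0 = -1
p=2,n=1: odd sum, total = (-1)-1 = -2
p=2,n=2: even sum, total = (-2)+4 = 2
p=3,n=0: odd sum, total = 2-0 = 2
p=3,n=1: even sum, total = 2+3 = 5
p=3,n=2: odd sum, total = 5-2 = 3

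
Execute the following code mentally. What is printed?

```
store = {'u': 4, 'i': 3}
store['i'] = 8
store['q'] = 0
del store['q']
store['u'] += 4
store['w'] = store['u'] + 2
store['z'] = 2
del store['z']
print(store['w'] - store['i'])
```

store['i'] = 8 → {'u': 4, 'i': 8}
store['q'] = 0 → {'u': 4, 'i': 8, 'q': 0}
del 'q' → {'u': 4, 'i': 8}
store['u'] = 4+4 = 8 → {'u': 8, 'i': 8}
store['w'] = store['u']+2 = 10 → {'u': 8, 'i': 8, 'w': 10}
store['z'] = 2 → {'u': 8, 'i': 8, 'w': 10, 'z': 2}
del 'z' → {'u': 8, 'i': 8, 'w': 10}
store['w']-store['i'] = 10-8 = 2

2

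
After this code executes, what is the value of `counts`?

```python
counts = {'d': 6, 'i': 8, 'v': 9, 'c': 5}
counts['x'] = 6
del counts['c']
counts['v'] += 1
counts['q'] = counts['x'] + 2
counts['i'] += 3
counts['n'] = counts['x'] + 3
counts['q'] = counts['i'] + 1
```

counts['x'] = 6 → {'d': 6, 'i': 8, 'v': 9, 'c': 5, 'x': 6}
del 'c' → {'d': 6, 'i': 8, 'v': 9, 'x': 6}
counts['v'] = 9+1 = 10 → {'d': 6, 'i': 8, 'v': 10, 'x': 6}
counts['q'] = counts['x']+2 = 8 → {'d': 6, 'i': 8, 'v': 10, 'x': 6, 'q': 8}
counts['i'] = 8+3 = 11 → {'d': 6, 'i': 11, 'v': 10, 'x': 6, 'q': 8}
counts['n'] = counts['x']+3 = 9 → {'d': 6, 'i': 11, 'v': 10, 'x': 6, 'q': 8, 'n': 9}
counts['q'] = counts['i']+1 = 12 → {'d': 6, 'i': 11, 'v': 10, 'x': 6, 'q': 12, 'n': 9}

{'d': 6, 'i': 11, 'v': 10, 'x': 6, 'q': 12, 'n': 9}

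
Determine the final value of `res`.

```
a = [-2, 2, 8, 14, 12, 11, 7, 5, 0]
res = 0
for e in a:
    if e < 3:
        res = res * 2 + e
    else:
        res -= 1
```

-16

e=-2: <3, res = 0*2+(-2) = -2
e=2: <3, res = (-2)*2+2 = -2
e=8: not <3, res = (-2)-1 = -3
e=14: not <3, res = (-3)-1 = -4
e=12: not <3, res = (-4)-1 = -5
e=11: not <3, res = (-5)-1 = -6
e=7: not <3, res = (-6)-1 = -7
e=5: not <3, res = (-7)-1 = -8
e=0: <3, res = (-8)*2+0 = -16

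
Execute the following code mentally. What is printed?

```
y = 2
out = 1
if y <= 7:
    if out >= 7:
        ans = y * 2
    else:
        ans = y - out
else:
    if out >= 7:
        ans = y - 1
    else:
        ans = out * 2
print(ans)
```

1

y=2, out=1
y <= 7 is True; out >= 7 is False
→ ans = y - out = 1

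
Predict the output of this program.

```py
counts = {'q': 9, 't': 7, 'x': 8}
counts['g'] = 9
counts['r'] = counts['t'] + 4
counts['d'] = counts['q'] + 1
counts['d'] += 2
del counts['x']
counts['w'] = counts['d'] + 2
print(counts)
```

counts['g'] = 9 → {'q': 9, 't': 7, 'x': 8, 'g': 9}
counts['r'] = counts['t']+4 = 11 → {'q': 9, 't': 7, 'x': 8, 'g': 9, 'r': 11}
counts['d'] = counts['q']+1 = 10 → {'q': 9, 't': 7, 'x': 8, 'g': 9, 'r': 11, 'd': 10}
counts['d'] = 10+2 = 12 → {'q': 9, 't': 7, 'x': 8, 'g': 9, 'r': 11, 'd': 12}
del 'x' → {'q': 9, 't': 7, 'g': 9, 'r': 11, 'd': 12}
counts['w'] = counts['d']+2 = 14 → {'q': 9, 't': 7, 'g': 9, 'r': 11, 'd': 12, 'w': 14}

{'q': 9, 't': 7, 'g': 9, 'r': 11, 'd': 12, 'w': 14}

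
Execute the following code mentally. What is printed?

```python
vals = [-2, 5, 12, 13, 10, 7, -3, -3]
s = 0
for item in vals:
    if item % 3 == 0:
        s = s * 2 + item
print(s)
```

39

item=-2: not %3==0
item=5: not %3==0
item=12: %3==0, s = 0*2+12 = 12
item=13: not %3==0
item=10: not %3==0
item=7: not %3==0
item=-3: %3==0, s = 12*2+(-3) = 21
item=-3: %3==0, s = 21*2+(-3) = 39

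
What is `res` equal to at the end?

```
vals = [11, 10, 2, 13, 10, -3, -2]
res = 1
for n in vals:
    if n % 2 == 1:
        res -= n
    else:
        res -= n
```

n=11: odd, res = 1-11 = -10
n=10: not odd, res = (-10)-10 = -20
n=2: not odd, res = (-20)-2 = -22
n=13: odd, res = (-22)-13 = -35
n=10: not odd, res = (-35)-10 = -45
n=-3: odd, res = (-45)-(-3) = -42
n=-2: not odd, res = (-42)-(-2) = -40

-40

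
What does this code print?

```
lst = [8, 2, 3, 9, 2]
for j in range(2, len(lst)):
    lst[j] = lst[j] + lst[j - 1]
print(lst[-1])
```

16

j=2: lst[2] = 3+2 = 5 → [8, 2, 5, 9, 2]
j=3: lst[3] = 9+5 = 14 → [8, 2, 5, 14, 2]
j=4: lst[4] = 2+14 = 16 → [8, 2, 5, 14, 16]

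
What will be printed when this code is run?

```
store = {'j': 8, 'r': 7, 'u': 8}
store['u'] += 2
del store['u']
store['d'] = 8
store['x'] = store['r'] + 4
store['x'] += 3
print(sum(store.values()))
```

37

store['u'] = 8+2 = 10 → {'j': 8, 'r': 7, 'u': 10}
del 'u' → {'j': 8, 'r': 7}
store['d'] = 8 → {'j': 8, 'r': 7, 'd': 8}
store['x'] = store['r']+4 = 11 → {'j': 8, 'r': 7, 'd': 8, 'x': 11}
store['x'] = 11+3 = 14 → {'j': 8, 'r': 7, 'd': 8, 'x': 14}
sum of values = 37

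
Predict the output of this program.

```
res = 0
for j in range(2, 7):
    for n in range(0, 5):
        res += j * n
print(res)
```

200

j=2,n=0: res = 0+0 = 0
j=2,n=1: res = 0+2 = 2
j=2,n=2: res = 2+4 = 6
j=2,n=3: res = 6+6 = 12
j=2,n=4: res = 12+8 = 20
j=3,n=0: res = 20+0 = 20
j=3,n=1: res = 20+3 = 23
j=3,n=2: res = 23+6 = 29
j=3,n=3: res = 29+9 = 38
j=3,n=4: res = 38+12 = 50
j=4,n=0: res = 50+0 = 50
j=4,n=1: res = 50+4 = 54
j=4,n=2: res = 54+8 = 62
j=4,n=3: res = 62+12 = 74
j=4,n=4: res = 74+16 = 90
j=5,n=0: res = 90+0 = 90
j=5,n=1: res = 90+5 = 95
j=5,n=2: res = 95+10 = 105
j=5,n=3: res = 105+15 = 120
j=5,n=4: res = 120+20 = 140
j=6,n=0: res = 140+0 = 140
j=6,n=1: res = 140+6 = 146
j=6,n=2: res = 146+12 = 158
j=6,n=3: res = 158+18 = 176
j=6,n=4: res = 176+24 = 200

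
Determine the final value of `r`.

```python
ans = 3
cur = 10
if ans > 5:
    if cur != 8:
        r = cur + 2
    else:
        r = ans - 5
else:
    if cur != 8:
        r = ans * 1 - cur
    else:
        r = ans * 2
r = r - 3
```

-10

ans=3, cur=10
ans > 5 is False; cur != 8 is True
→ r = ans * 1 - cur = -7
r = (-7)-3 = -10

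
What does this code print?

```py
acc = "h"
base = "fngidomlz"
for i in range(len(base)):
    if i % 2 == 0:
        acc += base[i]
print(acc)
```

hfgdmz

i=0: add 'f' → 'hf'
i=1: skip
i=2: add 'g' → 'hfg'
i=3: skip
i=4: add 'd' → 'hfgd'
i=5: skip
i=6: add 'm' → 'hfgdm'
i=7: skip
i=8: add 'z' → 'hfgdmz'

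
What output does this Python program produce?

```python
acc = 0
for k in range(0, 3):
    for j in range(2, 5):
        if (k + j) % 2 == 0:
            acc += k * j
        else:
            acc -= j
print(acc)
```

3

k=0,j=2: even sum, acc = 0+0 = 0
k=0,j=3: odd sum, acc = 0-3 = -3
k=0,j=4: even sum, acc = (-3)+0 = -3
k=1,j=2: odd sum, acc = (-3)-2 = -5
k=1,j=3: even sum, acc = (-5)+3 = -2
k=1,j=4: odd sum, acc = (-2)-4 = -6
k=2,j=2: even sum, acc = (-6)+4 = -2
k=2,j=3: odd sum, acc = (-2)-3 = -5
k=2,j=4: even sum, acc = (-5)+8 = 3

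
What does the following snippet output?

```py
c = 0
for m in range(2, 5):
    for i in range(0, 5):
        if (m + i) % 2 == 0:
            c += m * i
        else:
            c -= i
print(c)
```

m=2,i=0: even sum, c = 0+0 = 0
m=2,i=1: odd sum, c = 0-1 = -1
m=2,i=2: even sum, c = (-1)+4 = 3
m=2,i=3: odd sum, c = 3-3 = 0
m=2,i=4: even sum, c = 0+8 = 8
m=3,i=0: odd sum, c = 8-0 = 8
m=3,i=1: even sum, c = 8+3 = 11
m=3,i=2: odd sum, c = 11-2 = 9
m=3,i=3: even sum, c = 9+9 = 18
m=3,i=4: odd sum, c = 18-4 = 14
m=4,i=0: even sum, c = 14+0 = 14
m=4,i=1: odd sum, c = 14-1 = 13
m=4,i=2: even sum, c = 13+8 = 21
m=4,i=3: odd sum, c = 21-3 = 18
m=4,i=4: even sum, c = 18+16 = 34

34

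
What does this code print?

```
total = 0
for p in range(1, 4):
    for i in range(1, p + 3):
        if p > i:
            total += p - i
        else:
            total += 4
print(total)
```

40

p=1,i=1: not 1>1, total = 0+4 = 4
p=1,i=2: not 1>2, total = 4+4 = 8
p=1,i=3: not 1>3, total = 8+4 = 12
p=2,i=1: 2>1, total = 12+1 = 13
p=2,i=2: not 2>2, total = 13+4 = 17
p=2,i=3: not 2>3, total = 17+4 = 21
p=2,i=4: not 2>4, total = 21+4 = 25
p=3,i=1: 3>1, total = 25+2 = 27
p=3,i=2: 3>2, total = 27+1 = 28
p=3,i=3: not 3>3, total = 28+4 = 32
p=3,i=4: not 3>4, total = 32+4 = 36
p=3,i=5: not 3>5, total = 36+4 = 40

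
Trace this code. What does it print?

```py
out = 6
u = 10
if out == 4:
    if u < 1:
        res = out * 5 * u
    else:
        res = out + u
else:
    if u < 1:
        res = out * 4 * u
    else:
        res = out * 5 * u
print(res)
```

300

out=6, u=10
out == 4 is False; u < 1 is False
→ res = out * 5 * u = 300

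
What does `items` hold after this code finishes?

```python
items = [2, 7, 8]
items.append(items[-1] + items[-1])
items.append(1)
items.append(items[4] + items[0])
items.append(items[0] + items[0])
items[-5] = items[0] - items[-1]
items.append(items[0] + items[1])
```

[2, 7, -2, 16, 1, 3, 4, 9]

append items[-1]+items[-1] = 8+8 = 16 → [2, 7, 8, 16]
append 1 → [2, 7, 8, 16, 1]
append items[4]+items[0] = 1+2 = 3 → [2, 7, 8, 16, 1, 3]
append items[0]+items[0] = 2+2 = 4 → [2, 7, 8, 16, 1, 3, 4]
items[-5] = items[0]-items[-1] = 2-4 = -2 → [2, 7, -2, 16, 1, 3, 4]
append items[0]+items[1] = 2+7 = 9 → [2, 7, -2, 16, 1, 3, 4, 9]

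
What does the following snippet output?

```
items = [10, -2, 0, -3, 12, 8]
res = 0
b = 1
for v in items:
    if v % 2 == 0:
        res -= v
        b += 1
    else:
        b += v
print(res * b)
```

-84

v=10: even, res = 0-10 = -10; b=2
v=-2: even, res = (-10)-(-2) = -8; b=3
v=0: even, res = (-8)-0 = -8; b=4
v=-3: not even; b=1
v=12: even, res = (-8)-12 = -20; b=2
v=8: even, res = (-20)-8 = -28; b=3
res*b = (-28)*3 = -84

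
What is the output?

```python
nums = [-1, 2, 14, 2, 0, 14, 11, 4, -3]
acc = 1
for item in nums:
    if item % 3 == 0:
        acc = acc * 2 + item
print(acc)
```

item=-1: not %3==0
item=2: not %3==0
item=14: not %3==0
item=2: not %3==0
item=0: %3==0, acc = 1*2+0 = 2
item=14: not %3==0
item=11: not %3==0
item=4: not %3==0
item=-3: %3==0, acc = 2*2+(-3) = 1

1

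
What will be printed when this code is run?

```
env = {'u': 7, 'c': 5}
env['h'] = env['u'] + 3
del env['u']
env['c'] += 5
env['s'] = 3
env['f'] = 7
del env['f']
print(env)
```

{'c': 10, 'h': 10, 's': 3}

env['h'] = env['u']+3 = 10 → {'u': 7, 'c': 5, 'h': 10}
del 'u' → {'c': 5, 'h': 10}
env['c'] = 5+5 = 10 → {'c': 10, 'h': 10}
env['s'] = 3 → {'c': 10, 'h': 10, 's': 3}
env['f'] = 7 → {'c': 10, 'h': 10, 's': 3, 'f': 7}
del 'f' → {'c': 10, 'h': 10, 's': 3}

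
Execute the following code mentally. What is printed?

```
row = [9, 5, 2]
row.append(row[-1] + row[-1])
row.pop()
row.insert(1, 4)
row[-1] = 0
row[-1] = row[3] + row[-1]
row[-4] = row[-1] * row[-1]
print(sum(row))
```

append row[-1]+row[-1] = 2+2 = 4 → [9, 5, 2, 4]
pop() removes 4 → [9, 5, 2]
insert 4 at 1 → [9, 4, 5, 2]
row[-1] = 0 → [9, 4, 5, 0]
row[-1] = row[3]+row[-1] = 0+0 = 0 → [9, 4, 5, 0]
row[-4] = row[-1]*row[-1] = 0*0 = 0 → [0, 4, 5, 0]
sum = 9

9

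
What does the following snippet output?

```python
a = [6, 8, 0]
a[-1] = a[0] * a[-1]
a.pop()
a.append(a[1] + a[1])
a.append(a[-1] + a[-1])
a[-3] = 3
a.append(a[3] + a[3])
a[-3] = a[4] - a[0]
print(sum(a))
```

a[-1] = a[0]*a[-1] = 6*0 = 0 → [6, 8, 0]
pop() removes 0 → [6, 8]
append a[1]+a[1] = 8+8 = 16 → [6, 8, 16]
append a[-1]+a[-1] = 16+16 = 32 → [6, 8, 16, 32]
a[-3] = 3 → [6, 3, 16, 32]
append a[3]+a[3] = 32+32 = 64 → [6, 3, 16, 32, 64]
a[-3] = a[4]-a[0] = 64-6 = 58 → [6, 3, 58, 32, 64]
sum = 163

163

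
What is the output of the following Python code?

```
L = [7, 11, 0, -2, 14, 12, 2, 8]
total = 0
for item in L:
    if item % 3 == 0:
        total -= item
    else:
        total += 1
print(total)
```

item=7: not %3==0, total = 0+1 = 1
item=11: not %3==0, total = 1+1 = 2
item=0: %3==0, total = 2-0 = 2
item=-2: not %3==0, total = 2+1 = 3
item=14: not %3==0, total = 3+1 = 4
item=12: %3==0, total = 4-12 = -8
item=2: not %3==0, total = (-8)+1 = -7
item=8: not %3==0, total = (-7)+1 = -6

-6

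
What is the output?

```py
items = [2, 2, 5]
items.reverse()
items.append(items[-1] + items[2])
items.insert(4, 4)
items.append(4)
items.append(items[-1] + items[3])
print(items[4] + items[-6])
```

reverse → [5, 2, 2]
append items[-1]+items[2] = 2+2 = 4 → [5, 2, 2, 4]
insert 4 at 4 → [5, 2, 2, 4, 4]
append 4 → [5, 2, 2, 4, 4, 4]
append items[-1]+items[3] = 4+4 = 8 → [5, 2, 2, 4, 4, 4, 8]
items[4]+items[-6] = 4+2 = 6

6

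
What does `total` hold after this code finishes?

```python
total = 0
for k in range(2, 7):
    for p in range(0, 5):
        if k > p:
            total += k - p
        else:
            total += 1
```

k=2,p=0: 2>0, total = 0+2 = 2
k=2,p=1: 2>1, total = 2+1 = 3
k=2,p=2: not 2>2, total = 3+1 = 4
k=2,p=3: not 2>3, total = 4+1 = 5
k=2,p=4: not 2>4, total = 5+1 = 6
k=3,p=0: 3>0, total = 6+3 = 9
k=3,p=1: 3>1, total = 9+2 = 11
k=3,p=2: 3>2, total = 11+1 = 12
k=3,p=3: not 3>3, total = 12+1 = 13
k=3,p=4: not 3>4, total = 13+1 = 14
k=4,p=0: 4>0, total = 14+4 = 18
k=4,p=1: 4>1, total = 18+3 = 21
k=4,p=2: 4>2, total = 21+2 = 23
k=4,p=3: 4>3, total = 23+1 = 24
k=4,p=4: not 4>4, total = 24+1 = 25
k=5,p=0: 5>0, total = 25+5 = 30
k=5,p=1: 5>1, total = 30+4 = 34
k=5,p=2: 5>2, total = 34+3 = 37
k=5,p=3: 5>3, total = 37+2 = 39
k=5,p=4: 5>4, total = 39+1 = 40
k=6,p=0: 6>0, total = 40+6 = 46
k=6,p=1: 6>1, total = 46+5 = 51
k=6,p=2: 6>2, total = 51+4 = 55
k=6,p=3: 6>3, total = 55+3 = 58
k=6,p=4: 6>4, total = 58+2 = 60

60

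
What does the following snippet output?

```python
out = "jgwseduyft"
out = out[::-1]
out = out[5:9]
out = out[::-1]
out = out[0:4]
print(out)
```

reverse → 'tfyudeswgj'
slice [5:9] → 'eswg'
reverse → 'gwse'
slice [0:4] → 'gwse'

gwse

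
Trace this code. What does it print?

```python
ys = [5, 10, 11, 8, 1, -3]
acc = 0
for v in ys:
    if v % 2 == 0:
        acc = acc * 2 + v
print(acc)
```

v=5: not even
v=10: even, acc = 0*2+10 = 10
v=11: not even
v=8: even, acc = 10*2+8 = 28
v=1: not even
v=-3: not even

28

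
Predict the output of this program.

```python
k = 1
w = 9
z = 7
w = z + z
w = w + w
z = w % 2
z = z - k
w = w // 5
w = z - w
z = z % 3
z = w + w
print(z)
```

w = 7+7 = 14
w = 14+14 = 28
z = 28%2 = 0
z = 0-1 = -1
w = 28//5 = 5
w = (-1)-5 = -6
z = (-1)%3 = 2
z = (-6)+(-6) = -12

-12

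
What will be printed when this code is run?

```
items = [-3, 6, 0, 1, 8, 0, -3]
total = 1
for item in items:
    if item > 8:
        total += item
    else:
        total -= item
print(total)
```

item=-3: not >8, total = 1-(-3) = 4
item=6: not >8, total = 4-6 = -2
item=0: not >8, total = (-2)-0 = -2
item=1: not >8, total = (-2)-1 = -3
item=8: not >8, total = (-3)-8 = -11
item=0: not >8, total = (-11)-0 = -11
item=-3: not >8, total = (-11)-(-3) = -8

-8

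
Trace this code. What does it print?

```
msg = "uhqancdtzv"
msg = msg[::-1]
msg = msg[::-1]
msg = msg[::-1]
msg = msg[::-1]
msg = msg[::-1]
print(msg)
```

vztdcnaqhu

reverse → 'vztdcnaqhu'
reverse → 'uhqancdtzv'
reverse → 'vztdcnaqhu'
reverse → 'uhqancdtzv'
reverse → 'vztdcnaqhu'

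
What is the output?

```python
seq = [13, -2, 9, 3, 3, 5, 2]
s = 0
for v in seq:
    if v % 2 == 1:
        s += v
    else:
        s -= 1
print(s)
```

31

v=13: odd, s = 0+13 = 13
v=-2: not odd, s = 13-1 = 12
v=9: odd, s = 12+9 = 21
v=3: odd, s = 21+3 = 24
v=3: odd, s = 24+3 = 27
v=5: odd, s = 27+5 = 32
v=2: not odd, s = 32-1 = 31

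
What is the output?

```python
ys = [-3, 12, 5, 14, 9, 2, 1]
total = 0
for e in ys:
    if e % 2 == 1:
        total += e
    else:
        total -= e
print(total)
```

e=-3: odd, total = 0+(-3) = -3
e=12: not odd, total = (-3)-12 = -15
e=5: odd, total = (-15)+5 = -10
e=14: not odd, total = (-10)-14 = -24
e=9: odd, total = (-24)+9 = -15
e=2: not odd, total = (-15)-2 = -17
e=1: odd, total = (-17)+1 = -16

-16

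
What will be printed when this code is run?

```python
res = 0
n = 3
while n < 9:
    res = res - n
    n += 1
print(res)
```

-33

n=3: res = 0-3 = -3
n=4: res = (-3)-4 = -7
n=5: res = (-7)-5 = -12
n=6: res = (-12)-6 = -18
n=7: res = (-18)-7 = -25
n=8: res = (-25)-8 = -33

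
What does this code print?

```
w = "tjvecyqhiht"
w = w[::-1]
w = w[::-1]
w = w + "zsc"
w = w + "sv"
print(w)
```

reverse → 'thihqycevjt'
reverse → 'tjvecyqhiht'
+ 'zsc' → 'tjvecyqhihtzsc'
+ 'sv' → 'tjvecyqhihtzscsv'

tjvecyqhihtzscsv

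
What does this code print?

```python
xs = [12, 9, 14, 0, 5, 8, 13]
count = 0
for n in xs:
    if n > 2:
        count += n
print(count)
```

61

n=12: >2, count = 0+12 = 12
n=9: >2, count = 12+9 = 21
n=14: >2, count = 21+14 = 35
n=0: not >2
n=5: >2, count = 35+5 = 40
n=8: >2, count = 40+8 = 48
n=13: >2, count = 48+13 = 61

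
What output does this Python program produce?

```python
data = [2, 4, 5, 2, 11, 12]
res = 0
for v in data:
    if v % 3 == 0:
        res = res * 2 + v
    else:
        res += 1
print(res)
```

22

v=2: not %3==0, res = 0+1 = 1
v=4: not %3==0, res = 1+1 = 2
v=5: not %3==0, res = 2+1 = 3
v=2: not %3==0, res = 3+1 = 4
v=11: not %3==0, res = 4+1 = 5
v=12: %3==0, res = 5*2+12 = 22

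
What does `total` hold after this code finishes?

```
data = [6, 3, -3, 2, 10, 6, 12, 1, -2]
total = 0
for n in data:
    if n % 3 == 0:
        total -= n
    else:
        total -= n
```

-35

n=6: %3==0, total = 0-6 = -6
n=3: %3==0, total = (-6)-3 = -9
n=-3: %3==0, total = (-9)-(-3) = -6
n=2: not %3==0, total = (-6)-2 = -8
n=10: not %3==0, total = (-8)-10 = -18
n=6: %3==0, total = (-18)-6 = -24
n=12: %3==0, total = (-24)-12 = -36
n=1: not %3==0, total = (-36)-1 = -37
n=-2: not %3==0, total = (-37)-(-2) = -35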